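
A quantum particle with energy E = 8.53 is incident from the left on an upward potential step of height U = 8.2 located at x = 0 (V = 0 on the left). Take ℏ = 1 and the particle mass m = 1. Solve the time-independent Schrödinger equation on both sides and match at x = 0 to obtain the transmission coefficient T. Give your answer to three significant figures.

The wavenumbers are k₁ = √(2mE)/ℏ = 4.130 on the left and k₂ = √(2m(E − U))/ℏ = 0.8124 on the right.
Matching ψ and ψ′ at x = 0 gives r = (k₁ − k₂)/(k₁ + k₂), so R = r² = 0.4506 and T = 1 − R = 0.5494.

T = 0.549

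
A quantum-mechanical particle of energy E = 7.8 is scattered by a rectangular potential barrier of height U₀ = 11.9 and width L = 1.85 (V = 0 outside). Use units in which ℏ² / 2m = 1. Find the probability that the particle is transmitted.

T = 0.00201

Since E < U₀ the interior solution is evanescent with decay constant κ = √(2m(U₀ − E))/ℏ = 2.025.
κL = 3.746, sinh(κL) = 21.16.
The exact tunnelling result is T⁻¹ = 1 + U₀² sinh²(κL) / [4E(U₀ − E)] = 496.8, so T = 0.00201.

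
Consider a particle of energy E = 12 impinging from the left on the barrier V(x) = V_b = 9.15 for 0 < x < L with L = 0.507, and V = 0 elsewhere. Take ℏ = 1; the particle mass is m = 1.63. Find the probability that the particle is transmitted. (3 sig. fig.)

T = 0.620

Above the barrier the interior wavenumber is k₂ = √(2m(E − V_b))/ℏ = 3.048, giving phase k₂L = 1.545.
Matching at both interfaces gives T⁻¹ = 1 + V_b² sin²(k₂L) / [4E(E − V_b)] = 1.612, hence T = 0.620.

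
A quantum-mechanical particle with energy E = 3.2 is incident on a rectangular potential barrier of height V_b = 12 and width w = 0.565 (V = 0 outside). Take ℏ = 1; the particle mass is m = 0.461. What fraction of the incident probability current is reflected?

E < V_b: inside the barrier ψ ∝ e^{±κx} with κ = √(2m(V_b − E))/ℏ = 2.848.
κw = 1.609, sinh(κw) = 2.400.
The exact tunnelling result is T⁻¹ = 1 + V_b² sinh²(κw) / [4E(V_b − E)] = 8.363, so T = 0.120.
R = 1 − T = 0.880.

R = 0.880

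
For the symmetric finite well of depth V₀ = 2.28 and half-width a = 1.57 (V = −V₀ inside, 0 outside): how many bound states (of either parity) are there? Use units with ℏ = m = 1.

The dimensionless depth is z₀ = a√(2mV₀)/ℏ = 1.57 × √(4.560) = 3.353.
A new bound state (alternating even/odd) appears each time z₀ passes a multiple of π/2, so N = ⌊2z₀/π⌋ + 1 = ⌊2.134⌋ + 1 = 3.

N = 3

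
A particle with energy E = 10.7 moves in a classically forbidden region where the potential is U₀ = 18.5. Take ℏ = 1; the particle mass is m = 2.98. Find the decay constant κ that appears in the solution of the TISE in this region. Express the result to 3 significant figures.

κ = 6.82

Since E < U₀ the TISE in this region is ψ'' = κ²ψ with κ = √(2m(U₀ − E))/ℏ.
κ = √(2 × 2.98 × 7.8) = 6.818.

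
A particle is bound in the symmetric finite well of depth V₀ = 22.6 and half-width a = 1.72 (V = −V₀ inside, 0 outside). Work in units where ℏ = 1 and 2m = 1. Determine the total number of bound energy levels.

Define the well-strength parameter z₀ = (a/ℏ)√(2mV₀) = 1.72 × √(2·0.5·22.6) = 8.177.
A new bound state (alternating even/odd) appears each time z₀ passes a multiple of π/2, so N = ⌊2z₀/π⌋ + 1 = ⌊5.206⌋ + 1 = 6.

N = 6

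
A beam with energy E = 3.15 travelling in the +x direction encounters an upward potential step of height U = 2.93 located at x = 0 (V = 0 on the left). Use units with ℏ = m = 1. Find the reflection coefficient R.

R = 0.339

The wavenumbers are k₁ = √(2mE)/ℏ = 2.510 on the left and k₂ = √(2m(E − U))/ℏ = 0.6633 on the right.
Continuity of ψ and ψ′ at the step yields the reflection amplitude r = (k₁ − k₂)/(k₁ + k₂) = 0.5819; thus R = |r|² = 0.3386, T = 0.6614.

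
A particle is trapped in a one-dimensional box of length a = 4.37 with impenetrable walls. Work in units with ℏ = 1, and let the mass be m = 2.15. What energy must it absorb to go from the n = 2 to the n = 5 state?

E_n = n²π²ℏ²/(2ma²), so ΔE = (5² − 2²) π²ℏ²/(2ma²).
ΔE = 21 × π² / (2 × 2.15 × 4.37²) = 2.524.

ΔE = 2.52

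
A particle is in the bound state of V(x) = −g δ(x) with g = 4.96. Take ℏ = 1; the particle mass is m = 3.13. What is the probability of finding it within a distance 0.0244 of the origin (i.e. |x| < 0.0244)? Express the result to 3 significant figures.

P = 0.531

The normalised bound state is ψ = √κ e^{−κ|x|} with κ = mg/ℏ² = 15.52.
P(|x| < d) = ∫_{−d}^{d} κ e^{−2κ|x|} dx = 1 − e^{−2κd} = 1 − e^{−0.7576} = 0.5312.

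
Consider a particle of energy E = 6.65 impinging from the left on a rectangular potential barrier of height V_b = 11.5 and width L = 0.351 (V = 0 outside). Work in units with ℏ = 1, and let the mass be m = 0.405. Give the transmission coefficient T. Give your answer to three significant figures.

E < V_b: inside the barrier ψ ∝ e^{±κx} with κ = √(2m(V_b − E))/ℏ = 1.982.
κL = 0.6957, sinh(κL) = 0.7532.
The exact tunnelling result is T⁻¹ = 1 + V_b² sinh²(κL) / [4E(V_b − E)] = 1.582, so T = 0.632.

T = 0.632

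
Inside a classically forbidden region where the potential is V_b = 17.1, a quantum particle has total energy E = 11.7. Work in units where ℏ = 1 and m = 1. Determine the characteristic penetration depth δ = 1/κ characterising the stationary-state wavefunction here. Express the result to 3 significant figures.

Since E < V_b the TISE in this region is ψ'' = κ²ψ with κ = √(2m(V_b − E))/ℏ.
κ = √(2 × 1 × 5.4) = 3.286. The penetration depth is δ = 1/κ = 0.304.

δ = 0.304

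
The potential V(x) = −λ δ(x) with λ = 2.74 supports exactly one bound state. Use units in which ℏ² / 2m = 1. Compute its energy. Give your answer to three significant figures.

The bound state is ψ(x) = √κ e^{−κ|x|}. The derivative jump ψ'(0⁺) − ψ'(0⁻) = −(2mλ/ℏ²)ψ(0) fixes κ = mλ/ℏ² = 1.370.
Then E = −ℏ²κ²/(2m) = −mλ²/(2ℏ²) = -1.877.

E = -1.88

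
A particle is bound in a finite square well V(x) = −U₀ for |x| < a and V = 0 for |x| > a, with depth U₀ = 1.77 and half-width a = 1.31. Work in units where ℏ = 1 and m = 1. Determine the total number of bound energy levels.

N = 2

Define the well-strength parameter z₀ = (a/ℏ)√(2mU₀) = 1.31 × √(2·1·1.77) = 2.465.
The even/odd transcendental equations gain one root per π/2 in z₀, giving N = 1 + ⌊2z₀/π⌋ = 1 + ⌊1.569⌋ = 2.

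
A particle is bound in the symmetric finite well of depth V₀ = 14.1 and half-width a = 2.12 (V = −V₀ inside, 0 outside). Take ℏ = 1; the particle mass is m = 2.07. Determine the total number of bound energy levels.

N = 11

The dimensionless depth is z₀ = a√(2mV₀)/ℏ = 2.12 × √(58.37) = 16.20.
The even/odd transcendental equations gain one root per π/2 in z₀, giving N = 1 + ⌊2z₀/π⌋ = 1 + ⌊10.31⌋ = 11.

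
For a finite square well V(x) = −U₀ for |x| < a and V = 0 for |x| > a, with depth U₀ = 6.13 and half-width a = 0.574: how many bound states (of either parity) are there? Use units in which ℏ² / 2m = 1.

Define the well-strength parameter z₀ = (a/ℏ)√(2mU₀) = 0.574 × √(2·0.5·6.13) = 1.421.
A new bound state (alternating even/odd) appears each time z₀ passes a multiple of π/2, so N = ⌊2z₀/π⌋ + 1 = ⌊0.9047⌋ + 1 = 1.

N = 1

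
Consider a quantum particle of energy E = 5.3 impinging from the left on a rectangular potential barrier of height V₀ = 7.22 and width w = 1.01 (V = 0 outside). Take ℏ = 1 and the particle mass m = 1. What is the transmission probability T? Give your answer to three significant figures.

E < V₀: inside the barrier ψ ∝ e^{±κx} with κ = √(2m(V₀ − E))/ℏ = 1.960.
κw = 1.979, sinh(κw) = 3.549.
The exact tunnelling result is T⁻¹ = 1 + V₀² sinh²(κw) / [4E(V₀ − E)] = 17.13, so T = 0.0584.

T = 0.0584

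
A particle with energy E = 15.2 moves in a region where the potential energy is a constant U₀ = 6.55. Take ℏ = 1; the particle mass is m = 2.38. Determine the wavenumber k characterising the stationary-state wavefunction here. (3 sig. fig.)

With E > U₀ the solution is oscillatory, ψ ∝ e^{±ikx} with k = √(2m(E − U₀))/ℏ.
k = √(2 × 2.38 × 8.65) = 6.417.

k = 6.42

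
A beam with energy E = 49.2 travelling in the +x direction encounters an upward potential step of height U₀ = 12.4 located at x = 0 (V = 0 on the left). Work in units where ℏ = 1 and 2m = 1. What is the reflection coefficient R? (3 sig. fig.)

R = 0.00525

The wavenumbers are k₁ = √(2mE)/ℏ = 7.014 on the left and k₂ = √(2m(E − U₀))/ℏ = 6.066 on the right.
Matching ψ and ψ′ at x = 0 gives r = (k₁ − k₂)/(k₁ + k₂), so R = r² = 0.005252 and T = 1 − R = 0.9947.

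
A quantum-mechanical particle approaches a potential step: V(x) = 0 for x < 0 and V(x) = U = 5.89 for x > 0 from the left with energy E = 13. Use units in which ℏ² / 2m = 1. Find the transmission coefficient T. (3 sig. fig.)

T = 0.978

On each side the TISE gives plane waves with k = √(2m(E − V))/ℏ: k₁ = √(2·½·13) = 3.606, k₂ = √(2·½·7.11) = 2.666.
Matching ψ and ψ′ at x = 0 gives r = (k₁ − k₂)/(k₁ + k₂), so R = r² = 0.02242 and T = 1 − R = 0.9776.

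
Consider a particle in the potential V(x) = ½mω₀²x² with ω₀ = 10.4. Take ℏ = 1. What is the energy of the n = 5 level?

The oscillator eigenvalues are E_n = ℏω₀(n + ½), so E_5 = 10.4 × 5.5 = 57.20.

E = 57.2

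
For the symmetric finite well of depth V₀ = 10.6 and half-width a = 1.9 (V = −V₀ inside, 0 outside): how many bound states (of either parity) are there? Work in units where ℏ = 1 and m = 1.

The dimensionless depth is z₀ = a√(2mV₀)/ℏ = 1.9 × √(21.20) = 8.748.
The even/odd transcendental equations gain one root per π/2 in z₀, giving N = 1 + ⌊2z₀/π⌋ = 1 + ⌊5.569⌋ = 6.

N = 6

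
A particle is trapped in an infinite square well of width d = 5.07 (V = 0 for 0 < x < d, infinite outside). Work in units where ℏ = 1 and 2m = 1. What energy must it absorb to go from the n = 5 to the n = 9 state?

E_n = n²π²ℏ²/(2md²), so ΔE = (9² − 5²) π²ℏ²/(2md²).
ΔE = 56 × π² / (2 × 0.5 × 5.07²) = 21.50.

ΔE = 21.5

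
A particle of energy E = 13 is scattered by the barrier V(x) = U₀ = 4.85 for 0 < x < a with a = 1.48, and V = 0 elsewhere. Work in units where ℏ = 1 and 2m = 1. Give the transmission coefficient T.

T = 0.958

E > U₀: inside the barrier k₂ = √(2m(E − U₀))/ℏ = 2.855, k₂a = 4.225.
Matching at both interfaces gives T⁻¹ = 1 + U₀² sin²(k₂a) / [4E(E − U₀)] = 1.043, hence T = 0.958.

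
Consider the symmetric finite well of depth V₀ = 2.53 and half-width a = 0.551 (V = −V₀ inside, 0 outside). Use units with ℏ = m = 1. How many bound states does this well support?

N = 1

Define the well-strength parameter z₀ = (a/ℏ)√(2mV₀) = 0.551 × √(2·1·2.53) = 1.239.
The even/odd transcendental equations gain one root per π/2 in z₀, giving N = 1 + ⌊2z₀/π⌋ = 1 + ⌊0.7891⌋ = 1.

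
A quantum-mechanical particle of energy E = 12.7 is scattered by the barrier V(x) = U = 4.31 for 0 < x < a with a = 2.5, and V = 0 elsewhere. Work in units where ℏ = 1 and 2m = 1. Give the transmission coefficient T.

T = 0.972

E > U: inside the barrier k₂ = √(2m(E − U))/ℏ = 2.897, k₂a = 7.241.
Matching at both interfaces gives T⁻¹ = 1 + U² sin²(k₂a) / [4E(E − U)] = 1.029, hence T = 0.972.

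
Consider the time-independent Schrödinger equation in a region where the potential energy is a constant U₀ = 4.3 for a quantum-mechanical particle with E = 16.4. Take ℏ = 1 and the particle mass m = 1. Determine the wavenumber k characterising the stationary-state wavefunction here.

k = 4.92

With E > U₀ the solution is oscillatory, ψ ∝ e^{±ikx} with k = √(2m(E − U₀))/ℏ.
k = √(2 × 1 × 12.1) = 4.919.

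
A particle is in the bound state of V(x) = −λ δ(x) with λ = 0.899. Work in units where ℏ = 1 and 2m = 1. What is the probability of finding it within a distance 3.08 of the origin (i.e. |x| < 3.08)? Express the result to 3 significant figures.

P = 0.937

The normalised bound state is ψ = √κ e^{−κ|x|} with κ = mλ/ℏ² = 0.4495.
P(|x| < d) = ∫_{−d}^{d} κ e^{−2κ|x|} dx = 1 − e^{−2κd} = 1 − e^{−2.769} = 0.9373.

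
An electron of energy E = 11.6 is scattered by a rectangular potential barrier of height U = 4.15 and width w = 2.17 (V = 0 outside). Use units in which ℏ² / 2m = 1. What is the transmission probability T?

T = 0.994

Above the barrier the interior wavenumber is k₂ = √(2m(E − U))/ℏ = 2.729, giving phase k₂w = 5.923.
T = [1 + U² sin²(k₂w) / (4E(E − U))]⁻¹ = 1/1.006 = 0.994.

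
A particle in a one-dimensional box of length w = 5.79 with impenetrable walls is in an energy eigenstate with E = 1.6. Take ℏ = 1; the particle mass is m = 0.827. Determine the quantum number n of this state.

From E_n = n²π²ℏ²/(2mw²) invert to n = √(2mw²E)/(πℏ).
n = (5.79/π) × √(2 × 0.827 × 1.6) = 2.998 → n = 3.

n = 3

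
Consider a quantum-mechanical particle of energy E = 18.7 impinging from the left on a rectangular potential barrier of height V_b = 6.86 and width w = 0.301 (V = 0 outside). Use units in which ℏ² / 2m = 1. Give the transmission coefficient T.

T = 0.962

E > V_b: inside the barrier k₂ = √(2m(E − V_b))/ℏ = 3.441, k₂w = 1.036.
Matching at both interfaces gives T⁻¹ = 1 + V_b² sin²(k₂w) / [4E(E − V_b)] = 1.039, hence T = 0.962.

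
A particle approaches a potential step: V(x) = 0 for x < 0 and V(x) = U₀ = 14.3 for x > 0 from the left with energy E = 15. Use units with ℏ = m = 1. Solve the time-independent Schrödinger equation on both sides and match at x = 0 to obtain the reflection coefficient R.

On each side the TISE gives plane waves with k = √(2m(E − V))/ℏ: k₁ = √(2·1·15) = 5.477, k₂ = √(2·1·0.7) = 1.183.
Matching ψ and ψ′ at x = 0 gives r = (k₁ − k₂)/(k₁ + k₂), so R = r² = 0.4156 and T = 1 − R = 0.5844.

R = 0.416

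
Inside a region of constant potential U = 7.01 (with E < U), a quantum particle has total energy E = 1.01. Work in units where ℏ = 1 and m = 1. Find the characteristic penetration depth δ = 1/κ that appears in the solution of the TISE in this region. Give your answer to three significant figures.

Since E < U the TISE in this region is ψ'' = κ²ψ with κ = √(2m(U − E))/ℏ.
κ = √(2 × 1 × 6) = 3.464. The penetration depth is δ = 1/κ = 0.289.

δ = 0.289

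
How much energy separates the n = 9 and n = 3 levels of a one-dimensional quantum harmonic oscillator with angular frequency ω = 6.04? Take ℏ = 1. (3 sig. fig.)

ΔE = 36.2

E_n = ℏω(n + ½), so ΔE = (9 − 3) ℏω = 6 × 6.04 = 36.24.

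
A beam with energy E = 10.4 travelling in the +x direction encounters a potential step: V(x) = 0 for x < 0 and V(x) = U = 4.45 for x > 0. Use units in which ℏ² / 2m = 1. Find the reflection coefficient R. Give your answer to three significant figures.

On each side the TISE gives plane waves with k = √(2m(E − V))/ℏ: k₁ = √(2·½·10.4) = 3.225, k₂ = √(2·½·5.95) = 2.439.
Matching ψ and ψ′ at x = 0 gives r = (k₁ − k₂)/(k₁ + k₂), so R = r² = 0.01924 and T = 1 − R = 0.9808.

R = 0.0192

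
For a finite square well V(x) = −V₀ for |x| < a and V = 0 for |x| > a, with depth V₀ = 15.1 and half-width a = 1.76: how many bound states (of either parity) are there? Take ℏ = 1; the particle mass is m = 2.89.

N = 11

The dimensionless depth is z₀ = a√(2mV₀)/ℏ = 1.76 × √(87.28) = 16.44.
A new bound state (alternating even/odd) appears each time z₀ passes a multiple of π/2, so N = ⌊2z₀/π⌋ + 1 = ⌊10.47⌋ + 1 = 11.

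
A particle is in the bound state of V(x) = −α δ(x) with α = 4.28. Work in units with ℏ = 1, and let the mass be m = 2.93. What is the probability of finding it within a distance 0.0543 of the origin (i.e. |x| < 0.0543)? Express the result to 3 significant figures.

P = 0.744

The normalised bound state is ψ = √κ e^{−κ|x|} with κ = mα/ℏ² = 12.54.
P(|x| < d) = ∫_{−d}^{d} κ e^{−2κ|x|} dx = 1 − e^{−2κd} = 1 − e^{−1.362} = 0.7438.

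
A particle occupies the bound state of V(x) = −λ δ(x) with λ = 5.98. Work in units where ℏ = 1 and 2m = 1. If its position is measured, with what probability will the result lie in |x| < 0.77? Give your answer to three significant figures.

The normalised bound state is ψ = √κ e^{−κ|x|} with κ = mλ/ℏ² = 2.990.
P(|x| < d) = ∫_{−d}^{d} κ e^{−2κ|x|} dx = 1 − e^{−2κd} = 1 − e^{−4.605} = 0.9900.

P = 0.990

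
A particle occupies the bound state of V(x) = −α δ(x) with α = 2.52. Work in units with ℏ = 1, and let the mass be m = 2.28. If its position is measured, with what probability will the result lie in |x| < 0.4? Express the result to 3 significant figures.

P = 0.990

The normalised bound state is ψ = √κ e^{−κ|x|} with κ = mα/ℏ² = 5.746.
P(|x| < d) = ∫_{−d}^{d} κ e^{−2κ|x|} dx = 1 − e^{−2κd} = 1 − e^{−4.596} = 0.9899.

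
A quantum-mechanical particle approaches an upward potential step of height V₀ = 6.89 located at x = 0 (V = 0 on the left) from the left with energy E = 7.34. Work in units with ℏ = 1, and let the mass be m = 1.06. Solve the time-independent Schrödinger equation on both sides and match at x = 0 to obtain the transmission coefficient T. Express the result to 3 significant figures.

On each side the TISE gives plane waves with k = √(2m(E − V))/ℏ: k₁ = √(2·1.06·7.34) = 3.945, k₂ = √(2·1.06·0.45) = 0.9767.
Matching ψ and ψ′ at x = 0 gives r = (k₁ − k₂)/(k₁ + k₂), so R = r² = 0.3637 and T = 1 − R = 0.6363.

T = 0.636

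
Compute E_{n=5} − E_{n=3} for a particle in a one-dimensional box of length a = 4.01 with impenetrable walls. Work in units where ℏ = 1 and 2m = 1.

ΔE = 9.82

E_n = n²π²ℏ²/(2ma²), so ΔE = (5² − 3²) π²ℏ²/(2ma²).
ΔE = 16 × π² / (2 × 0.5 × 4.01²) = 9.820.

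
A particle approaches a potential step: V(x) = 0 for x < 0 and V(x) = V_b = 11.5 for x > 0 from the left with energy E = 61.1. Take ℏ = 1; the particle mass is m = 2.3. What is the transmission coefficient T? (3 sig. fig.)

T = 0.997

The wavenumbers are k₁ = √(2mE)/ℏ = 16.76 on the left and k₂ = √(2m(E − V_b))/ℏ = 15.10 on the right.
Continuity of ψ and ψ′ at the step yields the reflection amplitude r = (k₁ − k₂)/(k₁ + k₂) = 0.05208; thus R = |r|² = 0.002713, T = 0.9973.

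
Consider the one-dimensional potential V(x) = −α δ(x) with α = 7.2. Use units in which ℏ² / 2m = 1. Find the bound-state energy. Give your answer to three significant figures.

The bound state is ψ(x) = √κ e^{−κ|x|}. The derivative jump ψ'(0⁺) − ψ'(0⁻) = −(2mα/ℏ²)ψ(0) fixes κ = mα/ℏ² = 3.600.
Then E = −ℏ²κ²/(2m) = −mα²/(2ℏ²) = -12.96.

E = -13.0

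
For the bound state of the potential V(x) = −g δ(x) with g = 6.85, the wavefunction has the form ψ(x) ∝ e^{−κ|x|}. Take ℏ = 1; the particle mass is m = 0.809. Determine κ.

κ = 5.54

Integrating the TISE across x = 0 gives the cusp condition ψ'(0⁺) − ψ'(0⁻) = −(2mg/ℏ²)ψ(0).
With ψ ∝ e^{−κ|x|} this yields −2κ = −2mg/ℏ², so κ = mg/ℏ² = 5.542.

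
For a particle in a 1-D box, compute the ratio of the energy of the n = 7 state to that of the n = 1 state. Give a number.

E_n = n²π²ℏ²/(2mL²) so the ratio is n₂²/n₁² = 49/1 = 49.

49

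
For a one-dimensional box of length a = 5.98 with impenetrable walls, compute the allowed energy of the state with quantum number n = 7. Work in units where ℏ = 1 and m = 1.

Requiring ψ(0) = ψ(a) = 0 quantises k = nπ/a, hence E_n = ℏ²k²/2m = n²π²ℏ²/(2ma²).
E_7 = 7² × π² / (2 × 1 × 5.98²) = 6.762.

E = 6.76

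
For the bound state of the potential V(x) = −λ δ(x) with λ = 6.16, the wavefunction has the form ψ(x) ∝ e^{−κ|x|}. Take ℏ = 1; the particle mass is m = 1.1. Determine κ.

Integrate −(ℏ²/2m)ψ'' − λδ(x)ψ = Eψ from −ε to +ε: the ψ'' term gives ψ'(0⁺) − ψ'(0⁻) and the δ term gives −(2mλ/ℏ²)ψ(0).
With ψ ∝ e^{−κ|x|} this yields −2κ = −2mλ/ℏ², so κ = mλ/ℏ² = 6.776.

κ = 6.78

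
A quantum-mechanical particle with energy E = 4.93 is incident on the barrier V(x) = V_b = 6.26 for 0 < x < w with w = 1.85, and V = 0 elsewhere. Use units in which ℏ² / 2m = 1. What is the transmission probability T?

E < V_b: inside the barrier ψ ∝ e^{±κx} with κ = √(2m(V_b − E))/ℏ = 1.153.
κw = 2.134, sinh(κw) = 4.163.
Matching ψ, ψ′ at both faces gives T = [1 + V_b² sinh²(κw) / (4E(V_b − E))]⁻¹ = 1/26.90 = 0.0372.

T = 0.0372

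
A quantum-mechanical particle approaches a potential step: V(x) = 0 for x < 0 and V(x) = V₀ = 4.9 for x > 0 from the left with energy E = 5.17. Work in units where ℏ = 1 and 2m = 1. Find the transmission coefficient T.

T = 0.606

On each side the TISE gives plane waves with k = √(2m(E − V))/ℏ: k₁ = √(2·½·5.17) = 2.274, k₂ = √(2·½·0.27) = 0.5196.
Matching ψ and ψ′ at x = 0 gives r = (k₁ − k₂)/(k₁ + k₂), so R = r² = 0.3943 and T = 1 − R = 0.6057.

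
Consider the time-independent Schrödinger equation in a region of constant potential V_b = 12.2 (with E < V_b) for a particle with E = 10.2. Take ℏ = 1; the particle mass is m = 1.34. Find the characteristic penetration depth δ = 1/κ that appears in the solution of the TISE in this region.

δ = 0.432

Since E < V_b the TISE in this region is ψ'' = κ²ψ with κ = √(2m(V_b − E))/ℏ.
κ = √(2 × 1.34 × 2) = 2.315. The penetration depth is δ = 1/κ = 0.432.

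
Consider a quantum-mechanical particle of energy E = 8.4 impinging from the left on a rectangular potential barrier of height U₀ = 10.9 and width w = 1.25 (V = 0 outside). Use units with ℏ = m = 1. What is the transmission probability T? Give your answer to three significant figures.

T = 0.0105

Since E < U₀ the interior solution is evanescent with decay constant κ = √(2m(U₀ − E))/ℏ = 2.236.
κw = 2.795, sinh(κw) = 8.151.
The exact tunnelling result is T⁻¹ = 1 + U₀² sinh²(κw) / [4E(U₀ − E)] = 94.98, so T = 0.0105.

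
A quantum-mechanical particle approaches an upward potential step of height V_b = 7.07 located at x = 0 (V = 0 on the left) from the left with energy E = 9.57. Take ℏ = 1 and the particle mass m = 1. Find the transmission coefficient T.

On each side the TISE gives plane waves with k = √(2m(E − V))/ℏ: k₁ = √(2·1·9.57) = 4.375, k₂ = √(2·1·2.5) = 2.236.
Continuity of ψ and ψ′ at the step yields the reflection amplitude r = (k₁ − k₂)/(k₁ + k₂) = 0.3235; thus R = |r|² = 0.1047, T = 0.8953.

T = 0.895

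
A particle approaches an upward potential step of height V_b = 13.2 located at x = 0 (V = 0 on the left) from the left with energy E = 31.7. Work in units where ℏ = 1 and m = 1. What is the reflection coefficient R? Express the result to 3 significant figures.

R = 0.0179

On each side the TISE gives plane waves with k = √(2m(E − V))/ℏ: k₁ = √(2·1·31.7) = 7.962, k₂ = √(2·1·18.5) = 6.083.
Matching ψ and ψ′ at x = 0 gives r = (k₁ − k₂)/(k₁ + k₂), so R = r² = 0.01791 and T = 1 − R = 0.9821.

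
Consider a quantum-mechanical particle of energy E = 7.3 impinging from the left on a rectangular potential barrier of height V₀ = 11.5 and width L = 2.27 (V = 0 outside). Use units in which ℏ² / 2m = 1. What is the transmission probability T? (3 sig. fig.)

T = 0.000338

Since E < V₀ the interior solution is evanescent with decay constant κ = √(2m(V₀ − E))/ℏ = 2.049.
κL = 4.652, sinh(κL) = 52.40.
The exact tunnelling result is T⁻¹ = 1 + V₀² sinh²(κL) / [4E(V₀ − E)] = 2962, so T = 0.000338.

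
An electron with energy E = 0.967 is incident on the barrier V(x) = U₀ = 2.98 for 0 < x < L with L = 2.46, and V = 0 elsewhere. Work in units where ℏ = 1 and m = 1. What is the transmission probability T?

T = 0.000181

E < U₀: inside the barrier ψ ∝ e^{±κx} with κ = √(2m(U₀ − E))/ℏ = 2.006.
κL = 4.936, sinh(κL) = 69.60.
Matching ψ, ψ′ at both faces gives T = [1 + U₀² sinh²(κL) / (4E(U₀ − E))]⁻¹ = 1/5526 = 0.000181.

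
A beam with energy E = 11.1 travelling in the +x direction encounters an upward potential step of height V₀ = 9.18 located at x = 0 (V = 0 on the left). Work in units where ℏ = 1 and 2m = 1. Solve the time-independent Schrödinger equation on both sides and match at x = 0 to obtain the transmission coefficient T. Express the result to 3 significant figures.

T = 0.830

The wavenumbers are k₁ = √(2mE)/ℏ = 3.332 on the left and k₂ = √(2m(E − V₀))/ℏ = 1.386 on the right.
Continuity of ψ and ψ′ at the step yields the reflection amplitude r = (k₁ − k₂)/(k₁ + k₂) = 0.4125; thus R = |r|² = 0.1702, T = 0.8298.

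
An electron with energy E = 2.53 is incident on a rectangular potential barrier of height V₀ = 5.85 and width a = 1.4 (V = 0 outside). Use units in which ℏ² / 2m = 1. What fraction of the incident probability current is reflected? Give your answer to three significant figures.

R = 0.976

Since E < V₀ the interior solution is evanescent with decay constant κ = √(2m(V₀ − E))/ℏ = 1.822.
κa = 2.551, sinh(κa) = 6.370.
The exact tunnelling result is T⁻¹ = 1 + V₀² sinh²(κa) / [4E(V₀ − E)] = 42.34, so T = 0.0236.
R = 1 − T = 0.976.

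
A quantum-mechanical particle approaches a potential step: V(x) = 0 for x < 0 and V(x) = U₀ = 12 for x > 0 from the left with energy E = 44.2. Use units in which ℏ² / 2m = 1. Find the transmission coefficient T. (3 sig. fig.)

T = 0.994

The wavenumbers are k₁ = √(2mE)/ℏ = 6.648 on the left and k₂ = √(2m(E − U₀))/ℏ = 5.675 on the right.
Matching ψ and ψ′ at x = 0 gives r = (k₁ − k₂)/(k₁ + k₂), so R = r² = 0.006245 and T = 1 − R = 0.9938.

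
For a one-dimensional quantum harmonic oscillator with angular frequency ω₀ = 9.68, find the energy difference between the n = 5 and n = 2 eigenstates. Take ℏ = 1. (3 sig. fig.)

E_n = ℏω₀(n + ½), so ΔE = (5 − 2) ℏω₀ = 3 × 9.68 = 29.04.

ΔE = 29.0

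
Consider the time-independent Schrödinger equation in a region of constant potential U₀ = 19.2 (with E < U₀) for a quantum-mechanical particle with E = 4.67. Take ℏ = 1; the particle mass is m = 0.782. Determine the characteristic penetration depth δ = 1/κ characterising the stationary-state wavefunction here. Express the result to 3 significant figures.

δ = 0.210

Since E < U₀ the TISE in this region is ψ'' = κ²ψ with κ = √(2m(U₀ − E))/ℏ.
κ = √(2 × 0.782 × 14.53) = 4.767. The penetration depth is δ = 1/κ = 0.210.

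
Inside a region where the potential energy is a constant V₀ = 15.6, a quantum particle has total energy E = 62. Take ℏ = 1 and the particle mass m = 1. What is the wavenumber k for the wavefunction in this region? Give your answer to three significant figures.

With E > V₀ the solution is oscillatory, ψ ∝ e^{±ikx} with k = √(2m(E − V₀))/ℏ.
k = √(2 × 1 × 46.4) = 9.633.

k = 9.63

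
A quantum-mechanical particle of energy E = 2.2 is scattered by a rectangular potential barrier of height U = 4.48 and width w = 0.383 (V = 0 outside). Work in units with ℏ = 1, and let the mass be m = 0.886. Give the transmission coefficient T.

E < U: inside the barrier ψ ∝ e^{±κx} with κ = √(2m(U − E))/ℏ = 2.010.
κw = 0.7698, sinh(κw) = 0.8482.
The exact tunnelling result is T⁻¹ = 1 + U² sinh²(κw) / [4E(U − E)] = 1.720, so T = 0.582.

T = 0.582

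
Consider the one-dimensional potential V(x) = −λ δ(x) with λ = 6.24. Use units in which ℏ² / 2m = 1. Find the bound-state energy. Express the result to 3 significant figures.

E = -9.73

The bound state is ψ(x) = √κ e^{−κ|x|}. The derivative jump ψ'(0⁺) − ψ'(0⁻) = −(2mλ/ℏ²)ψ(0) fixes κ = mλ/ℏ² = 3.120.
Then E = −ℏ²κ²/(2m) = −mλ²/(2ℏ²) = -9.734.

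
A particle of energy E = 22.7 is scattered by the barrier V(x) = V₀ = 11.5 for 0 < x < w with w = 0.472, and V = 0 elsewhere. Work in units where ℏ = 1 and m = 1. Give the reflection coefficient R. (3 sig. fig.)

R = 0.0747

Above the barrier the interior wavenumber is k₂ = √(2m(E − V₀))/ℏ = 4.733, giving phase k₂w = 2.234.
T = [1 + V₀² sin²(k₂w) / (4E(E − V₀))]⁻¹ = 1/1.081 = 0.925.
R = 1 − T = 0.0747.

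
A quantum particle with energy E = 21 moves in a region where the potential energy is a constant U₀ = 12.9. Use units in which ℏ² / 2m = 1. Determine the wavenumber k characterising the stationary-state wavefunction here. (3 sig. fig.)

With E > U₀ the solution is oscillatory, ψ ∝ e^{±ikx} with k = √(2m(E − U₀))/ℏ.
k = √(2 × 0.5 × 8.1) = 2.846.

k = 2.85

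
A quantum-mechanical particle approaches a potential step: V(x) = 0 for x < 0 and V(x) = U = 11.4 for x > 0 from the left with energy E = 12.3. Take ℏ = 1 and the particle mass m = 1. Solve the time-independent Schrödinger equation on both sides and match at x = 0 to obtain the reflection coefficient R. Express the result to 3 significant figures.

R = 0.330

On each side the TISE gives plane waves with k = √(2m(E − V))/ℏ: k₁ = √(2·1·12.3) = 4.960, k₂ = √(2·1·0.9) = 1.342.
Continuity of ψ and ψ′ at the step yields the reflection amplitude r = (k₁ − k₂)/(k₁ + k₂) = 0.5742; thus R = |r|² = 0.3297, T = 0.6703.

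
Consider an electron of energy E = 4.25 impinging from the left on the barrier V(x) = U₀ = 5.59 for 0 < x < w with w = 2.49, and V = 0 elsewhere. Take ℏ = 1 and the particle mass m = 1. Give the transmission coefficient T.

E < U₀: inside the barrier ψ ∝ e^{±κx} with κ = √(2m(U₀ − E))/ℏ = 1.637.
κw = 4.076, sinh(κw) = 29.46.
The exact tunnelling result is T⁻¹ = 1 + U₀² sinh²(κw) / [4E(U₀ − E)] = 1191, so T = 0.000840.

T = 0.000840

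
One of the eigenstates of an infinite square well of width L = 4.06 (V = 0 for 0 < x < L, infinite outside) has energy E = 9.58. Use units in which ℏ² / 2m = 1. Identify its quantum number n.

n = 4

From E_n = n²π²ℏ²/(2mL²) invert to n = √(2mL²E)/(πℏ).
n = (4.06/π) × √(2 × 0.5 × 9.58) = 4.000 → n = 4.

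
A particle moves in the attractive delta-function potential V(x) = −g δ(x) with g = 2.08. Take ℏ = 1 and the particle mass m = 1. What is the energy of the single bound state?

The bound state is ψ(x) = √κ e^{−κ|x|}. The derivative jump ψ'(0⁺) − ψ'(0⁻) = −(2mg/ℏ²)ψ(0) fixes κ = mg/ℏ² = 2.080.
Then E = −ℏ²κ²/(2m) = −mg²/(2ℏ²) = -2.163.

E = -2.16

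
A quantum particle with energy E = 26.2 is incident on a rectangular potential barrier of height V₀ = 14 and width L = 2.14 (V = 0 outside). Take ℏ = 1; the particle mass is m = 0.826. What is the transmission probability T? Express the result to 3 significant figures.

Above the barrier the interior wavenumber is k₂ = √(2m(E − V₀))/ℏ = 4.489, giving phase k₂L = 9.607.
Matching at both interfaces gives T⁻¹ = 1 + V₀² sin²(k₂L) / [4E(E − V₀)] = 1.005, hence T = 0.995.

T = 0.995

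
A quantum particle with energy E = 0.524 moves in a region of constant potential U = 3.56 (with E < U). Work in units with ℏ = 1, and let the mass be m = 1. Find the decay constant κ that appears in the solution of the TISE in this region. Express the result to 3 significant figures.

Since E < U the TISE in this region is ψ'' = κ²ψ with κ = √(2m(U − E))/ℏ.
κ = √(2 × 1 × 3.036) = 2.464.

κ = 2.46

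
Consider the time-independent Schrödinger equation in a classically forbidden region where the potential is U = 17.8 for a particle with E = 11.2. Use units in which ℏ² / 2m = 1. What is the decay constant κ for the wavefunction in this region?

κ = 2.57

Since E < U the TISE in this region is ψ'' = κ²ψ with κ = √(2m(U − E))/ℏ.
κ = √(2 × 0.5 × 6.6) = 2.569.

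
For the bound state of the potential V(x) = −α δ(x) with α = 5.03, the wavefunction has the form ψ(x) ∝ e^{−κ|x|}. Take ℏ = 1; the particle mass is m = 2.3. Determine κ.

Integrating the TISE across x = 0 gives the cusp condition ψ'(0⁺) − ψ'(0⁻) = −(2mα/ℏ²)ψ(0).
With ψ ∝ e^{−κ|x|} this yields −2κ = −2mα/ℏ², so κ = mα/ℏ² = 11.57.

κ = 11.6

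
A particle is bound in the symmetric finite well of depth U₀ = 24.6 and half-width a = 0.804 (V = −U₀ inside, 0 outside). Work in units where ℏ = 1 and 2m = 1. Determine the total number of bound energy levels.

N = 3

The dimensionless depth is z₀ = a√(2mU₀)/ℏ = 0.804 × √(24.60) = 3.988.
The even/odd transcendental equations gain one root per π/2 in z₀, giving N = 1 + ⌊2z₀/π⌋ = 1 + ⌊2.539⌋ = 3.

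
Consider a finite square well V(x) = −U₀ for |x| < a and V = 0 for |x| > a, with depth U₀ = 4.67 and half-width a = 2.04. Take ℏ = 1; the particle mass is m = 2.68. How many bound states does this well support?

The dimensionless depth is z₀ = a√(2mU₀)/ℏ = 2.04 × √(25.03) = 10.21.
The even/odd transcendental equations gain one root per π/2 in z₀, giving N = 1 + ⌊2z₀/π⌋ = 1 + ⌊6.498⌋ = 7.

N = 7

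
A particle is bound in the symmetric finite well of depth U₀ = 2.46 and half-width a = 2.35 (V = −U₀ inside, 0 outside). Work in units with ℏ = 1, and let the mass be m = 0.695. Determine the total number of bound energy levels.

N = 3

The dimensionless depth is z₀ = a√(2mU₀)/ℏ = 2.35 × √(3.419) = 4.346.
The even/odd transcendental equations gain one root per π/2 in z₀, giving N = 1 + ⌊2z₀/π⌋ = 1 + ⌊2.766⌋ = 3.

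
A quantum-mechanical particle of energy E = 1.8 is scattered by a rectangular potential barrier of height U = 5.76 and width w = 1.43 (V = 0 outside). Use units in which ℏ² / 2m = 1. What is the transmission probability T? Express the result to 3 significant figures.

T = 0.0115

E < U: inside the barrier ψ ∝ e^{±κx} with κ = √(2m(U − E))/ℏ = 1.990.
κw = 2.846, sinh(κw) = 8.577.
Matching ψ, ψ′ at both faces gives T = [1 + U² sinh²(κw) / (4E(U − E))]⁻¹ = 1/86.61 = 0.0115.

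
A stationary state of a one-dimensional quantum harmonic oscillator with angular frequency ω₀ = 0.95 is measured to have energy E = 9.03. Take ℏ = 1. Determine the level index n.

E_n = ℏω₀(n + ½) ⇒ n = E/(ℏω₀) − ½ = 9.03/0.95 − 0.5 = 9.005 → n = 9.

n = 9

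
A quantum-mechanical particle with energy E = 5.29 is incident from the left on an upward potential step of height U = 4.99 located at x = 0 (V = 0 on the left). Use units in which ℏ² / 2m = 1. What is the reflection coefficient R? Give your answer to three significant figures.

R = 0.379

On each side the TISE gives plane waves with k = √(2m(E − V))/ℏ: k₁ = √(2·½·5.29) = 2.300, k₂ = √(2·½·0.3) = 0.5477.
Continuity of ψ and ψ′ at the step yields the reflection amplitude r = (k₁ − k₂)/(k₁ + k₂) = 0.6153; thus R = |r|² = 0.3786, T = 0.6214.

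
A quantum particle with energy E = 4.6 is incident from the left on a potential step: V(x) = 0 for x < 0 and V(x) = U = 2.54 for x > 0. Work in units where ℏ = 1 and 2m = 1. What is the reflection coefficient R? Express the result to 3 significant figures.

R = 0.0393

The wavenumbers are k₁ = √(2mE)/ℏ = 2.145 on the left and k₂ = √(2m(E − U))/ℏ = 1.435 on the right.
Continuity of ψ and ψ′ at the step yields the reflection amplitude r = (k₁ − k₂)/(k₁ + k₂) = 0.1982; thus R = |r|² = 0.03928, T = 0.9607.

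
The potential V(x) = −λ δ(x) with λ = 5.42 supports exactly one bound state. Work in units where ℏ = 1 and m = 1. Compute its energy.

For x ≠ 0 the bound state is ψ ∝ e^{−κ|x|}; integrating the TISE across the delta gives the cusp condition 2κ = 2mλ/ℏ², so κ = 5.420.
Then E = −ℏ²κ²/(2m) = −mλ²/(2ℏ²) = -14.69.

E = -14.7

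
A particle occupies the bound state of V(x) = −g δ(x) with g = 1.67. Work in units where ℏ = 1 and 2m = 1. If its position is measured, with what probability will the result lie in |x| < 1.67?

P = 0.939

The normalised bound state is ψ = √κ e^{−κ|x|} with κ = mg/ℏ² = 0.8350.
P(|x| < d) = ∫_{−d}^{d} κ e^{−2κ|x|} dx = 1 − e^{−2κd} = 1 − e^{−2.789} = 0.9385.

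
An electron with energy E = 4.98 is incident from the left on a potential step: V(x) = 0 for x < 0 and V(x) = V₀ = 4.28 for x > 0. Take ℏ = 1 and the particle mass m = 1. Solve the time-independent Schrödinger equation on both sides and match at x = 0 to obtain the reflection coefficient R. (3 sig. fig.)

R = 0.207

On each side the TISE gives plane waves with k = √(2m(E − V))/ℏ: k₁ = √(2·1·4.98) = 3.156, k₂ = √(2·1·0.7) = 1.183.
Continuity of ψ and ψ′ at the step yields the reflection amplitude r = (k₁ − k₂)/(k₁ + k₂) = 0.4546; thus R = |r|² = 0.2067, T = 0.7933.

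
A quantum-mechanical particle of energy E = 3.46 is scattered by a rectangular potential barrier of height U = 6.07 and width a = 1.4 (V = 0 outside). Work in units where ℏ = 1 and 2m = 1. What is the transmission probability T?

T = 0.0417

Since E < U the interior solution is evanescent with decay constant κ = √(2m(U − E))/ℏ = 1.616.
κa = 2.262, sinh(κa) = 4.748.
The exact tunnelling result is T⁻¹ = 1 + U² sinh²(κa) / [4E(U − E)] = 23.99, so T = 0.0417.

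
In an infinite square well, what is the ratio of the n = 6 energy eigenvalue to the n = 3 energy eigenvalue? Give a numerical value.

4

E_n = n²π²ℏ²/(2mL²) so the ratio is n₂²/n₁² = 36/9 = 4.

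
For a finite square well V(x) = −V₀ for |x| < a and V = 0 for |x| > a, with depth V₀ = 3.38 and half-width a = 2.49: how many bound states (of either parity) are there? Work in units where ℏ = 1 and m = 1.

N = 5

The dimensionless depth is z₀ = a√(2mV₀)/ℏ = 2.49 × √(6.760) = 6.474.
The even/odd transcendental equations gain one root per π/2 in z₀, giving N = 1 + ⌊2z₀/π⌋ = 1 + ⌊4.121⌋ = 5.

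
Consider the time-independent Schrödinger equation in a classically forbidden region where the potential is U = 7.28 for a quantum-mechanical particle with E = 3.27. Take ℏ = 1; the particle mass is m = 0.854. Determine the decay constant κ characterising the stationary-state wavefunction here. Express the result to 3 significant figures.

Since E < U the TISE in this region is ψ'' = κ²ψ with κ = √(2m(U − E))/ℏ.
κ = √(2 × 0.854 × 4.01) = 2.617.

κ = 2.62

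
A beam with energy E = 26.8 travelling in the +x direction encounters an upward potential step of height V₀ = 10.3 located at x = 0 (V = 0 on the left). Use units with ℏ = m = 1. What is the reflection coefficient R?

R = 0.0146

On each side the TISE gives plane waves with k = √(2m(E − V))/ℏ: k₁ = √(2·1·26.8) = 7.321, k₂ = √(2·1·16.5) = 5.745.
Matching ψ and ψ′ at x = 0 gives r = (k₁ − k₂)/(k₁ + k₂), so R = r² = 0.01456 and T = 1 − R = 0.9854.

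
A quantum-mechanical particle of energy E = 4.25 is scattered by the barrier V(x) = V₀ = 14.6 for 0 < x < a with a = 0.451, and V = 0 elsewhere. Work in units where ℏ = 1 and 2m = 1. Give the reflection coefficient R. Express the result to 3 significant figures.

E < V₀: inside the barrier ψ ∝ e^{±κx} with κ = √(2m(V₀ − E))/ℏ = 3.217.
κa = 1.451, sinh(κa) = 2.016.
The exact tunnelling result is T⁻¹ = 1 + V₀² sinh²(κa) / [4E(V₀ − E)] = 5.926, so T = 0.169.
R = 1 − T = 0.831.

R = 0.831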